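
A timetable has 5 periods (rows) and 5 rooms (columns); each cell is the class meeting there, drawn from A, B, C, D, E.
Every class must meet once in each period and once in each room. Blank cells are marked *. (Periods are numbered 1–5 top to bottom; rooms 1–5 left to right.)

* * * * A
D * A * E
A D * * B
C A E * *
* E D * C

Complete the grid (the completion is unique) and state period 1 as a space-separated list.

Period 3, room 3: period 3 has {A, B, D} and room 3 has {A, D, E}, leaving only C.
Period 1, room 3: period 1 has {A} and room 3 has {A, C, D, E}, leaving only B.
Period 1, room 1: period 1 has {A, B} and room 1 has {A, C, D}, leaving only E.
Period 1, room 2: period 1 has {A, B, E} and room 2 has {A, D, E}, leaving only C.
Period 1, room 4: period 1 has {A, B, C, E} and room 4 has {}, leaving only D.
So period 1 reads: E C B D A.

E C B D A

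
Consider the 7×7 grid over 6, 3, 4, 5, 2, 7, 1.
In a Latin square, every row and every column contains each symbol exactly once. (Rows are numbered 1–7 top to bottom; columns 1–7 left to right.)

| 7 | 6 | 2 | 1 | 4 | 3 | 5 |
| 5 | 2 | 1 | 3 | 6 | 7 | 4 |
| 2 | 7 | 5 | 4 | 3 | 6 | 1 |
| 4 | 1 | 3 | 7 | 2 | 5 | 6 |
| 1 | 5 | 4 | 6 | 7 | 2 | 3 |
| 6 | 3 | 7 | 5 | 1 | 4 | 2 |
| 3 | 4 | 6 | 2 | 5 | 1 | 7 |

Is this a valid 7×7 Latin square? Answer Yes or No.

Yes

Each row is a permutation of the 7 symbols, and so is each column.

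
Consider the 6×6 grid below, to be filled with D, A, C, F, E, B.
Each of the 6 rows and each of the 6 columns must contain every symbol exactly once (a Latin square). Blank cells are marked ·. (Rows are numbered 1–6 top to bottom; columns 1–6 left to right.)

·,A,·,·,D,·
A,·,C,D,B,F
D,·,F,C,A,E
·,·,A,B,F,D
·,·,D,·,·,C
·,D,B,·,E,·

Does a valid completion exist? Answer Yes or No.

Row 5, column 5: row 5 together with column 5 already contain {D, A, C, F, E, B} — every symbol — so nothing can go there. The grid has no valid completion.

No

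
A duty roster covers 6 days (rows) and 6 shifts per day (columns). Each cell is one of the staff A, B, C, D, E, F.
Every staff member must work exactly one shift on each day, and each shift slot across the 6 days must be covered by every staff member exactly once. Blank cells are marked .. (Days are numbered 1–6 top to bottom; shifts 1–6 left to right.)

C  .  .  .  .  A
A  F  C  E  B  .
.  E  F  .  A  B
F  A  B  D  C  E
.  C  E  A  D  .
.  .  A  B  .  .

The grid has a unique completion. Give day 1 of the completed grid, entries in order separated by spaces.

C B D F E A

Day 1, shift 3: day 1 has {A, C} and shift 3 has {A, B, C, E, F}, leaving only D.
Day 1, shift 2: day 1 has {A, C, D} and shift 2 has {A, C, E, F}, leaving only B.
Day 1, shift 4: day 1 has {A, B, C, D} and shift 4 has {A, B, D, E}, leaving only F.
Day 1, shift 5: day 1 has {A, B, C, D, F} and shift 5 has {A, B, C, D}, leaving only E.
So day 1 reads: C B D F E A.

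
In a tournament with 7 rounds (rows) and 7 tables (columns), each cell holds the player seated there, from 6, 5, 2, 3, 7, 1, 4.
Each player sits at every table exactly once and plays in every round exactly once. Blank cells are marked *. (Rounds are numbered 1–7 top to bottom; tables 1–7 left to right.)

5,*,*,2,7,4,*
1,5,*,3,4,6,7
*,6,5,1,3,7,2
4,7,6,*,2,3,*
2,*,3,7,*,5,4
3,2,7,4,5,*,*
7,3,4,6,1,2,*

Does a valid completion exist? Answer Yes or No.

Round 3, table 1: round 3 together with table 1 already contain {6, 5, 2, 3, 7, 1, 4} — every symbol — so nothing can go there. The grid has no valid completion.

No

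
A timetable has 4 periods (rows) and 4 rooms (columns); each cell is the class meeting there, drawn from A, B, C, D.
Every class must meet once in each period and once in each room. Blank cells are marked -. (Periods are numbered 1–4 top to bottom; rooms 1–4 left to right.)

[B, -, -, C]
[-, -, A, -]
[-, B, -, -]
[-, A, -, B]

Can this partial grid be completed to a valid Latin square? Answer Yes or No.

Period 1, room 2: period 1 has {B, C} and room 2 has {A, B}, so it must be D.
Now period 1, room 3: period 1 together with room 3 already contain {A, B, C, D} — every symbol — so nothing can go there. The grid has no valid completion.

No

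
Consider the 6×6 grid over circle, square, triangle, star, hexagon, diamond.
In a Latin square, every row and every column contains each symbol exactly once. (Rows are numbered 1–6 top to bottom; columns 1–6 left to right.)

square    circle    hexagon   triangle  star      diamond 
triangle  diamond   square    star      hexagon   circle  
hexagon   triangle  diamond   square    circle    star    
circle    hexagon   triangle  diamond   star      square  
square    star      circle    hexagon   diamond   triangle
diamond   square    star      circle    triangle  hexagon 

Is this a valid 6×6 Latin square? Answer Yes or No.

Every row is a permutation, but column 1 contains square twice (at rows 1 and 5).

No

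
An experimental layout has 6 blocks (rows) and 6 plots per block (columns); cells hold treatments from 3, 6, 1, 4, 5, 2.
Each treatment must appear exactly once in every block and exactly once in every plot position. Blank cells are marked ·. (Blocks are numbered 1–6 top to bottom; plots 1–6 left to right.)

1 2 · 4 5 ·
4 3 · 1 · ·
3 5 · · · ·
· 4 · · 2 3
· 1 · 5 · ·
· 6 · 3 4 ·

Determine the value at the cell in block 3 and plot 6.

Block 1, plot 6: block 1 has {1, 4, 5, 2} and plot 6 has {3}, leaving only 6.
Block 1, plot 3: block 1 has {6, 1, 4, 5, 2} and plot 3 has {}, leaving only 3.
Block 2, plot 5: block 2 has {3, 1, 4} and plot 5 has {4, 5, 2}, leaving only 6.
Block 3, plot 5: block 3 has {3, 5} and plot 5 has {6, 4, 5, 2}, leaving only 1.
Block 4, plot 4: block 4 has {3, 4, 2} and plot 4 has {3, 1, 4, 5}, leaving only 6.
Block 3, plot 4: block 3 has {3, 1, 5} and plot 4 has {3, 6, 1, 4, 5}, leaving only 2.
Block 3 already has {3, 1, 5, 2} and plot 6 already has {3, 6}, so block 3, plot 6 must be 4.

4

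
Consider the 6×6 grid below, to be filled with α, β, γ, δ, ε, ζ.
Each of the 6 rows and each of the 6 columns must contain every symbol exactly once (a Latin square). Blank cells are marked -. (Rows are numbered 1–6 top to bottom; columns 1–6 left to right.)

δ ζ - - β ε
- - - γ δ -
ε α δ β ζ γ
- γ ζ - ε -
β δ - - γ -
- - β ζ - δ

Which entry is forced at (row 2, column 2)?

Row 1, column 4: row 1 has {β, δ, ε, ζ} and column 4 has {β, γ, ζ}, leaving only α.
Row 1, column 3: row 1 has {α, β, δ, ε, ζ} and column 3 has {β, δ, ζ}, leaving only γ.
Row 4, column 1: row 4 has {γ, ε, ζ} and column 1 has {β, δ, ε}, leaving only α.
Row 2, column 1: row 2 has {γ, δ} and column 1 has {α, β, δ, ε}, leaving only ζ.
Row 4, column 4: row 4 has {α, γ, ε, ζ} and column 4 has {α, β, γ, ζ}, leaving only δ.
Row 4, column 6: row 4 has {α, γ, δ, ε, ζ} and column 6 has {γ, δ, ε}, leaving only β.
Row 2, column 6: row 2 has {γ, δ, ζ} and column 6 has {β, γ, δ, ε}, leaving only α.
Row 2, column 3: row 2 has {α, γ, δ, ζ} and column 3 has {β, γ, δ, ζ}, leaving only ε.
Row 2 already has {α, γ, δ, ε, ζ} and column 2 already has {α, γ, δ, ζ}, so row 2, column 2 must be β.

β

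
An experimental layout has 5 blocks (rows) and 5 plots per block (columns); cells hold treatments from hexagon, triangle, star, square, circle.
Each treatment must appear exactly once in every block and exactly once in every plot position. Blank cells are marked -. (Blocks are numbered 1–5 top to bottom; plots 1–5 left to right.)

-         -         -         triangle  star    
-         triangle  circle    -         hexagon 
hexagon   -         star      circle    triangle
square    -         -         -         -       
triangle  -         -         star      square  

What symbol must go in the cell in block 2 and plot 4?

square

Block 2 already has {hexagon, triangle, circle} and plot 4 already has {triangle, star, circle}, so block 2, plot 4 must be square.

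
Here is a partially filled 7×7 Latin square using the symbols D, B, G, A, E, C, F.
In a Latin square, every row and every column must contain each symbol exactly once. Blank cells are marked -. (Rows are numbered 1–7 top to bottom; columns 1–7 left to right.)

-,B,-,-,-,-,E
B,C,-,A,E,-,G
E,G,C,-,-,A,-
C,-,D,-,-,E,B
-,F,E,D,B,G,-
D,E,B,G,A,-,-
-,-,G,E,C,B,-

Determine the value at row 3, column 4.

Row 2, column 3: row 2 has {B, G, A, E, C} and column 3 has {D, B, G, E, C}, leaving only F.
Row 1, column 3: row 1 has {B, E} and column 3 has {D, B, G, E, C, F}, leaving only A.
Row 2, column 6: row 2 has {B, G, A, E, C, F} and column 6 has {B, G, A, E}, leaving only D.
Row 4, column 2: row 4 has {D, B, E, C} and column 2 has {B, G, E, C, F}, leaving only A.
Row 4, column 4: row 4 has {D, B, A, E, C} and column 4 has {D, G, A, E}, leaving only F.
Row 3 already has {G, A, E, C} and column 4 already has {D, G, A, E, F}, so row 3, column 4 must be B.

B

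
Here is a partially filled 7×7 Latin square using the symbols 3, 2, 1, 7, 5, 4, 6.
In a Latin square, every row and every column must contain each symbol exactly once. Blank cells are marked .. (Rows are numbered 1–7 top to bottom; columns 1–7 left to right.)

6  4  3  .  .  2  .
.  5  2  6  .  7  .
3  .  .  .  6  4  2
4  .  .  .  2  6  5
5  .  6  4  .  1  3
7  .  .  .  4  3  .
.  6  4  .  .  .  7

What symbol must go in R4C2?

3

Row 1, column 7: row 1 has {3, 2, 4, 6} and column 7 has {3, 2, 7, 5}, leaving only 1.
Row 2, column 1: row 2 has {2, 7, 5, 6} and column 1 has {3, 7, 5, 4, 6}, leaving only 1.
Row 2, column 5: row 2 has {2, 1, 7, 5, 6} and column 5 has {2, 4, 6}, leaving only 3.
Row 2, column 7: row 2 has {3, 2, 1, 7, 5, 6} and column 7 has {3, 2, 1, 7, 5}, leaving only 4.
Row 5, column 5: row 5 has {3, 1, 5, 4, 6} and column 5 has {3, 2, 4, 6}, leaving only 7.
Row 1, column 5: row 1 has {3, 2, 1, 4, 6} and column 5 has {3, 2, 7, 4, 6}, leaving only 5.
Row 1, column 4: row 1 has {3, 2, 1, 5, 4, 6} and column 4 has {4, 6}, leaving only 7.
Row 5, column 2: row 5 has {3, 1, 7, 5, 4, 6} and column 2 has {5, 4, 6}, leaving only 2.
Row 6, column 2: row 6 has {3, 7, 4} and column 2 has {2, 5, 4, 6}, leaving only 1.
Row 3, column 2: row 3 has {3, 2, 4, 6} and column 2 has {2, 1, 5, 4, 6}, leaving only 7.
Row 4 already has {2, 5, 4, 6} and column 2 already has {2, 1, 7, 5, 4, 6}, so row 4, column 2 must be 3.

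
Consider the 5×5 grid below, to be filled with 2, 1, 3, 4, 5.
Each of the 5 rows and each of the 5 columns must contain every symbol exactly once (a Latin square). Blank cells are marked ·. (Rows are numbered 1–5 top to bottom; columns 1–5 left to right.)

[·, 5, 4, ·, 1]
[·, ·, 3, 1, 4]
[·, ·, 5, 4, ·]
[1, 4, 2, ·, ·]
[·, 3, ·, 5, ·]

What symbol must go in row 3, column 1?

2

Row 2, column 2: row 2 has {1, 3, 4} and column 2 has {3, 4, 5}, leaving only 2.
Row 2, column 1: row 2 has {2, 1, 3, 4} and column 1 has {1}, leaving only 5.
Row 3, column 2: row 3 has {4, 5} and column 2 has {2, 3, 4, 5}, leaving only 1.
Row 4, column 4: row 4 has {2, 1, 4} and column 4 has {1, 4, 5}, leaving only 3.
Row 1, column 4: row 1 has {1, 4, 5} and column 4 has {1, 3, 4, 5}, leaving only 2.
Row 1, column 1: row 1 has {2, 1, 4, 5} and column 1 has {1, 5}, leaving only 3.
Row 3 already has {1, 4, 5} and column 1 already has {1, 3, 5}, so row 3, column 1 must be 2.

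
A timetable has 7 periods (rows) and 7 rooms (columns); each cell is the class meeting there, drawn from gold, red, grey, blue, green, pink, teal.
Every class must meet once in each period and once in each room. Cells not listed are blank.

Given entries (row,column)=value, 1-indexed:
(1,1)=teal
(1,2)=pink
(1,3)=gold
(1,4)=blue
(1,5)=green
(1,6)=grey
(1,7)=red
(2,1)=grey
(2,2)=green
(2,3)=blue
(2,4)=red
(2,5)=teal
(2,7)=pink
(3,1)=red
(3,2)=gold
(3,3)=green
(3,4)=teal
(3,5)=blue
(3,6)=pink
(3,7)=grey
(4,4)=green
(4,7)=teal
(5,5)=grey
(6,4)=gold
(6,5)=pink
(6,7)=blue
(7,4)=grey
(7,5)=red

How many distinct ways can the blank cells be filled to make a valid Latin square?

Period 2, room 6: eliminating its period and room leaves {gold}.
Period 4, room 1: eliminating its period and room leaves {gold, blue, pink}.
Period 4, room 2: eliminating its period and room leaves {red, grey, blue}.
Period 4, room 3: eliminating its period and room leaves {red, grey, pink}.
Period 4, room 5: eliminating its period and room leaves {gold}.
Period 4, room 6: eliminating its period and room leaves {gold, red, blue}.
Period 5, room 1: eliminating its period and room leaves {gold, blue, green, pink}.
Period 5, room 2: eliminating its period and room leaves {red, blue, teal}.
Period 5, room 3: eliminating its period and room leaves {red, pink, teal}.
Period 5, room 4: eliminating its period and room leaves {pink}.
Period 5, room 6: eliminating its period and room leaves {gold, red, blue, green, teal}.
Period 5, room 7: eliminating its period and room leaves {gold, green}.
Period 6, room 1: eliminating its period and room leaves {green}.
Period 6, room 2: eliminating its period and room leaves {red, grey, teal}.
Period 6, room 3: eliminating its period and room leaves {red, grey, teal}.
Period 6, room 6: eliminating its period and room leaves {red, green, teal}.
Period 7, room 1: eliminating its period and room leaves {gold, blue, green, pink}.
Period 7, room 2: eliminating its period and room leaves {blue, teal}.
Period 7, room 3: eliminating its period and room leaves {pink, teal}.
Period 7, room 6: eliminating its period and room leaves {gold, blue, green, teal}.
Period 7, room 7: eliminating its period and room leaves {gold, green}.
Enumerating the assignments across these blanks that avoid any period or room repeat gives 8 completions.

8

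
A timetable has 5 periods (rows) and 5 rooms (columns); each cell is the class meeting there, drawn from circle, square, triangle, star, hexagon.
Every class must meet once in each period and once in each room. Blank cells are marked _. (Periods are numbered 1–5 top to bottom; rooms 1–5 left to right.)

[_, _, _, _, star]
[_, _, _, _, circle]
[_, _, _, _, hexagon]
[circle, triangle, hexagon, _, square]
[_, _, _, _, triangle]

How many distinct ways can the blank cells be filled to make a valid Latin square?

56

Period 1, room 1: eliminating its period and room leaves {square, triangle, hexagon}.
Period 1, room 2: eliminating its period and room leaves {circle, square, hexagon}.
Period 1, room 3: eliminating its period and room leaves {circle, square, triangle}.
Period 1, room 4: eliminating its period and room leaves {circle, square, triangle, hexagon}.
Period 2, room 1: eliminating its period and room leaves {square, triangle, star, hexagon}.
Period 2, room 2: eliminating its period and room leaves {square, star, hexagon}.
Period 2, room 3: eliminating its period and room leaves {square, triangle, star}.
Period 2, room 4: eliminating its period and room leaves {square, triangle, star, hexagon}.
Period 3, room 1: eliminating its period and room leaves {square, triangle, star}.
Period 3, room 2: eliminating its period and room leaves {circle, square, star}.
Period 3, room 3: eliminating its period and room leaves {circle, square, triangle, star}.
Period 3, room 4: eliminating its period and room leaves {circle, square, triangle, star}.
Period 4, room 4: eliminating its period and room leaves {star}.
Period 5, room 1: eliminating its period and room leaves {square, star, hexagon}.
Period 5, room 2: eliminating its period and room leaves {circle, square, star, hexagon}.
Period 5, room 3: eliminating its period and room leaves {circle, square, star}.
Period 5, room 4: eliminating its period and room leaves {circle, square, star, hexagon}.
Enumerating the assignments across these blanks that avoid any period or room repeat gives 56 completions.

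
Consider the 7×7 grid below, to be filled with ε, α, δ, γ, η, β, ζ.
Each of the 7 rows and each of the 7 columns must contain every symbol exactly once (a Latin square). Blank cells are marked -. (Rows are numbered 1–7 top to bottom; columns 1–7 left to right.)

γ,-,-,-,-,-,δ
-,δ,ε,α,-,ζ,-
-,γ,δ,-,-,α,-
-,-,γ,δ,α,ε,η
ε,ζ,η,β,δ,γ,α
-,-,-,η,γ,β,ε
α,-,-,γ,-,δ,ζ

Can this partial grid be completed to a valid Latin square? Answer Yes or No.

No row or column among the givens repeats a symbol, and propagating forced cells runs into no contradiction.
One valid completion exists (for instance, γ ε α ζ β η δ / β δ ε α η ζ γ / η γ δ ε ζ α β / ζ β γ δ α ε η / ε ζ η β δ γ α / δ α ζ η γ β ε / α η β γ ε δ ζ).

Yes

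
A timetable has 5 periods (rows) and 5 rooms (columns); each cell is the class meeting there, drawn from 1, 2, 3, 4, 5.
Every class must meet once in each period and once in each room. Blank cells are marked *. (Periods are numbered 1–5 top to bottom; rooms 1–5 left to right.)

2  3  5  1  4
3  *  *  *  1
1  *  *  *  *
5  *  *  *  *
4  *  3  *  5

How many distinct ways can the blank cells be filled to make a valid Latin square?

3

Period 2, room 2: eliminating its period and room leaves {2, 4, 5}.
Period 2, room 3: eliminating its period and room leaves {2, 4}.
Period 2, room 4: eliminating its period and room leaves {2, 4, 5}.
Period 3, room 2: eliminating its period and room leaves {2, 4, 5}.
Period 3, room 3: eliminating its period and room leaves {2, 4}.
Period 3, room 4: eliminating its period and room leaves {2, 3, 4, 5}.
Period 3, room 5: eliminating its period and room leaves {2, 3}.
Period 4, room 2: eliminating its period and room leaves {1, 2, 4}.
Period 4, room 3: eliminating its period and room leaves {1, 2, 4}.
Period 4, room 4: eliminating its period and room leaves {2, 3, 4}.
Period 4, room 5: eliminating its period and room leaves {2, 3}.
Period 5, room 2: eliminating its period and room leaves {1, 2}.
Period 5, room 4: eliminating its period and room leaves {2}.
Enumerating the assignments across these blanks that avoid any period or room repeat gives 3 completions.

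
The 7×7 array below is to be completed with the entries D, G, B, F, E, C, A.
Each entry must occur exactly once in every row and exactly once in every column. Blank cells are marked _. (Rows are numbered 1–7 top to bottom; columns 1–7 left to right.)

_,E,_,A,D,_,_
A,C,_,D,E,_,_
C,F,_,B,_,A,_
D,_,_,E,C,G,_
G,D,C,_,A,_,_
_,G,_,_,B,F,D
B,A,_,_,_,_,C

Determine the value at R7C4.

G

Row 1, column 1: row 1 has {D, E, A} and column 1 has {D, G, B, C, A}, leaving only F.
Row 2, column 6: row 2 has {D, E, C, A} and column 6 has {G, F, A}, leaving only B.
Row 1, column 6: row 1 has {D, F, E, A} and column 6 has {G, B, F, A}, leaving only C.
Row 3, column 5: row 3 has {B, F, C, A} and column 5 has {D, B, E, C, A}, leaving only G.
Row 3, column 7: row 3 has {G, B, F, C, A} and column 7 has {D, C}, leaving only E.
Row 3, column 3: row 3 has {G, B, F, E, C, A} and column 3 has {C}, leaving only D.
Row 4, column 2: row 4 has {D, G, E, C} and column 2 has {D, G, F, E, C, A}, leaving only B.
Row 5, column 4: row 5 has {D, G, C, A} and column 4 has {D, B, E, A}, leaving only F.
Row 7 already has {B, C, A} and column 4 already has {D, B, F, E, A}, so row 7, column 4 must be G.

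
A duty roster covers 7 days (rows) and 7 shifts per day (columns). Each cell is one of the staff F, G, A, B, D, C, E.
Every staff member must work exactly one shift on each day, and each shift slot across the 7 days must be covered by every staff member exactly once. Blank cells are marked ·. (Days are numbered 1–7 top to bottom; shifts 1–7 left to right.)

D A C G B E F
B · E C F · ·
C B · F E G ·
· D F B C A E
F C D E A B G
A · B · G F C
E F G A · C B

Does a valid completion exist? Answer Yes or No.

No day or shift among the givens repeats a symbol, and propagating forced cells runs into no contradiction.
One valid completion exists (for instance, D A C G B E F / B G E C F D A / C B A F E G D / G D F B C A E / F C D E A B G / A E B D G F C / E F G A D C B).

Yes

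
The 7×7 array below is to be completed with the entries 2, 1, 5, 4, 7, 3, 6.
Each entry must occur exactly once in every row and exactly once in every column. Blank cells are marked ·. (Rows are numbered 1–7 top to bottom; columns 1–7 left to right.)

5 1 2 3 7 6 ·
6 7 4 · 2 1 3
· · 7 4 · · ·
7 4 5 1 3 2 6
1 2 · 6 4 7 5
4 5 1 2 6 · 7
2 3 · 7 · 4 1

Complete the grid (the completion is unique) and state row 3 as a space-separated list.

Row 3, column 1: row 3 has {4, 7} and column 1 has {2, 1, 5, 4, 7, 6}, leaving only 3.
Row 3, column 2: row 3 has {4, 7, 3} and column 2 has {2, 1, 5, 4, 7, 3}, leaving only 6.
Row 3, column 6: row 3 has {4, 7, 3, 6} and column 6 has {2, 1, 4, 7, 6}, leaving only 5.
Row 3, column 5: row 3 has {5, 4, 7, 3, 6} and column 5 has {2, 4, 7, 3, 6}, leaving only 1.
Row 3, column 7: row 3 has {1, 5, 4, 7, 3, 6} and column 7 has {1, 5, 7, 3, 6}, leaving only 2.
So row 3 reads: 3 6 7 4 1 5 2.

3 6 7 4 1 5 2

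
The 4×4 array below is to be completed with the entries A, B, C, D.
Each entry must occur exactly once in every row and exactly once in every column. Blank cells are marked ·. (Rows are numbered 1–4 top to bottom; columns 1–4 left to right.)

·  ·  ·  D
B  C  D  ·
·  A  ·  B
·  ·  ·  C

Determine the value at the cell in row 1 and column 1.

Row 1, column 2: row 1 has {D} and column 2 has {A, C}, leaving only B.
Row 2, column 4: row 2 has {B, C, D} and column 4 has {B, C, D}, leaving only A.
Row 3, column 3: row 3 has {A, B} and column 3 has {D}, leaving only C.
Row 1, column 3: row 1 has {B, D} and column 3 has {C, D}, leaving only A.
Row 1 already has {A, B, D} and column 1 already has {B}, so row 1, column 1 must be C.

C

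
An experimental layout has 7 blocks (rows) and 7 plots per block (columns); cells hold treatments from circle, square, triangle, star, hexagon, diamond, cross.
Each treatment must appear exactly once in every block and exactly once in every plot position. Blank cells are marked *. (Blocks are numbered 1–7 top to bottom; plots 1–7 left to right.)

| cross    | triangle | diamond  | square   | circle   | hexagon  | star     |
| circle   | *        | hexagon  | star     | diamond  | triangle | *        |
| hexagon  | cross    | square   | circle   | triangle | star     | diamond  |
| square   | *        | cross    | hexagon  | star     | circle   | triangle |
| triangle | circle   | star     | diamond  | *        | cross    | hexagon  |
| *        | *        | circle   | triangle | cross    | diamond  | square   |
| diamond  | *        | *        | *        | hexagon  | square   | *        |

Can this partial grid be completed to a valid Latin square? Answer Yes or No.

No block or plot among the givens repeats a symbol, and propagating forced cells runs into no contradiction.
One valid completion exists (for instance, cross triangle diamond square circle hexagon star / circle square hexagon star diamond triangle cross / hexagon cross square circle triangle star diamond / square diamond cross hexagon star circle triangle / triangle circle star diamond square cross hexagon / star hexagon circle triangle cross diamond square / diamond star triangle cross hexagon square circle).

Yes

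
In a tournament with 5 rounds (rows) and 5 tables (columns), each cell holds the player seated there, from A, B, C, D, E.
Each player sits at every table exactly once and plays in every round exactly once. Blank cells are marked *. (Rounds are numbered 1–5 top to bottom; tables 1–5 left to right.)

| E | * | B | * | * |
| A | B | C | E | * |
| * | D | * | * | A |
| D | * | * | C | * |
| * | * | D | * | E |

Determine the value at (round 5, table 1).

B

Round 2, table 5: round 2 has {A, B, C, E} and table 5 has {A, E}, leaving only D.
Round 1, table 5: round 1 has {B, E} and table 5 has {A, D, E}, leaving only C.
Round 1, table 2: round 1 has {B, C, E} and table 2 has {B, D}, leaving only A.
Round 1, table 4: round 1 has {A, B, C, E} and table 4 has {C, E}, leaving only D.
Round 3, table 3: round 3 has {A, D} and table 3 has {B, C, D}, leaving only E.
Round 3, table 4: round 3 has {A, D, E} and table 4 has {C, D, E}, leaving only B.
Round 3, table 1: round 3 has {A, B, D, E} and table 1 has {A, D, E}, leaving only C.
Round 5 already has {D, E} and table 1 already has {A, C, D, E}, so round 5, table 1 must be B.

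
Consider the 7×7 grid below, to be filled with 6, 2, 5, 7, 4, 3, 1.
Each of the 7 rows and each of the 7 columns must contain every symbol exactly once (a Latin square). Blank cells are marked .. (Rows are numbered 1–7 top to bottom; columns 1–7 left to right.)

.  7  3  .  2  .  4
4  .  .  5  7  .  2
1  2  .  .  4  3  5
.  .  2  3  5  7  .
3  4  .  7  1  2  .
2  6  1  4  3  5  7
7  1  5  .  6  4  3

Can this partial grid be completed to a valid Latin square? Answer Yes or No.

Row 4, column 2: row 4 together with column 2 already contain {6, 2, 5, 7, 4, 3, 1} — every symbol — so nothing can go there. The grid has no valid completion.

No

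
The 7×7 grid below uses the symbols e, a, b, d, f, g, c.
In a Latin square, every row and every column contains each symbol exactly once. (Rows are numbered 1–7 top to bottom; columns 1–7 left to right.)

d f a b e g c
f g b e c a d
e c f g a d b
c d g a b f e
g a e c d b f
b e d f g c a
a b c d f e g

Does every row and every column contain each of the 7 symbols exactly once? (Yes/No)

Yes

Each row is a permutation of the 7 symbols, and so is each column.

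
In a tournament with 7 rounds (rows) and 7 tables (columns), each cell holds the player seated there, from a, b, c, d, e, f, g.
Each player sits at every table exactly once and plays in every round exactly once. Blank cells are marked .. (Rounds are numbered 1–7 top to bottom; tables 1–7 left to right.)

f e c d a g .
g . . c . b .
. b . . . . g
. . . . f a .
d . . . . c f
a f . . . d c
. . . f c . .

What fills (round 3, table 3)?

d

Round 1, table 7: round 1 has {a, c, d, e, f, g} and table 7 has {c, f, g}, leaving only b.
Round 7, table 6: round 7 has {c, f} and table 6 has {a, b, c, d, g}, leaving only e.
Round 3, table 6: round 3 has {b, g} and table 6 has {a, b, c, d, e, g}, leaving only f.
Round 7, table 1: round 7 has {c, e, f} and table 1 has {a, d, f, g}, leaving only b.
Round 3, table 3 is narrowed to {a, d, e}.
If it were a, then round 7, table 7 would be left with no valid symbol.
If it were e, then round 7, table 7 would be left with no valid symbol.
So round 3, table 3 must be d.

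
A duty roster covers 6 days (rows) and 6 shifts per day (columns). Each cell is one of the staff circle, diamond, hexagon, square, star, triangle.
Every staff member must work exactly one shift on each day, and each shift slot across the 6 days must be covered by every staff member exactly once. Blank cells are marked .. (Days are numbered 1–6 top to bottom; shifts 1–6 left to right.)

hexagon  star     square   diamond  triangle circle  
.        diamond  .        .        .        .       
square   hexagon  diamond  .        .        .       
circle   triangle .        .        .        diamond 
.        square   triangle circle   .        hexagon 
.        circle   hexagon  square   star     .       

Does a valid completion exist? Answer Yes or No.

No day or shift among the givens repeats a symbol, and propagating forced cells runs into no contradiction.
One valid completion exists (for instance, hexagon star square diamond triangle circle / triangle diamond circle star hexagon square / square hexagon diamond triangle circle star / circle triangle star hexagon square diamond / star square triangle circle diamond hexagon / diamond circle hexagon square star triangle).

Yes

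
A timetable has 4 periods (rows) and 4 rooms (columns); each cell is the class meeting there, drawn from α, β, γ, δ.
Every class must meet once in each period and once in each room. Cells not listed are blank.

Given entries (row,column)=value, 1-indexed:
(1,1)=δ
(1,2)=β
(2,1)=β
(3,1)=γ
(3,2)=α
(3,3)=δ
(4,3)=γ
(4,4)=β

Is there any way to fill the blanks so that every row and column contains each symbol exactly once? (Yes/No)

No

Period 3, room 4: period 3 together with room 4 already contain {α, β, γ, δ} — every symbol — so nothing can go there. The grid has no valid completion.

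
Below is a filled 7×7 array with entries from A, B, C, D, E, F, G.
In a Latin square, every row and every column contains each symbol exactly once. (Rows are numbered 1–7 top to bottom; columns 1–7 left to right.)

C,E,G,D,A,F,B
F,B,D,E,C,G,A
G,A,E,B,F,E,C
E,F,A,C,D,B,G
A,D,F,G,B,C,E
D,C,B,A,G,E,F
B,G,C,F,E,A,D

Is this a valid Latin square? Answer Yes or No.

No

Row 3 contains E twice (at columns 3 and 6), so it is not a permutation.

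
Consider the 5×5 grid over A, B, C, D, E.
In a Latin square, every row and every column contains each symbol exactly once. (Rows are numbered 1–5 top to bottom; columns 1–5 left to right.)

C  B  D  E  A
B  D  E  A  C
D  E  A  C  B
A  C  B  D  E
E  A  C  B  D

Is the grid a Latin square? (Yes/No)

Each row is a permutation of the 5 symbols, and so is each column.

Yes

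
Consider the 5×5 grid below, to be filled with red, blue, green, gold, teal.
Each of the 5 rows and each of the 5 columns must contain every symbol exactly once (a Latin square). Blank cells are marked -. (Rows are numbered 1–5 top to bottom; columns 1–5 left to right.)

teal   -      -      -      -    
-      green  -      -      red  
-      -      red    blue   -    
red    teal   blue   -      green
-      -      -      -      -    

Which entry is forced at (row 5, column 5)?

blue

Row 3, column 2: row 3 has {red, blue} and column 2 has {green, teal}, leaving only gold.
Row 3, column 1: row 3 has {red, blue, gold} and column 1 has {red, teal}, leaving only green.
Row 3, column 5: row 3 has {red, blue, green, gold} and column 5 has {red, green}, leaving only teal.
Row 4, column 4: row 4 has {red, blue, green, teal} and column 4 has {blue}, leaving only gold.
Row 2, column 4: row 2 has {red, green} and column 4 has {blue, gold}, leaving only teal.
Row 2, column 3: row 2 has {red, green, teal} and column 3 has {red, blue}, leaving only gold.
Row 1, column 3: row 1 has {teal} and column 3 has {red, blue, gold}, leaving only green.
Row 1, column 4: row 1 has {green, teal} and column 4 has {blue, gold, teal}, leaving only red.
Row 1, column 2: row 1 has {red, green, teal} and column 2 has {green, gold, teal}, leaving only blue.
Row 1, column 5: row 1 has {red, blue, green, teal} and column 5 has {red, green, teal}, leaving only gold.
Row 5 already has {} and column 5 already has {red, green, gold, teal}, so row 5, column 5 must be blue.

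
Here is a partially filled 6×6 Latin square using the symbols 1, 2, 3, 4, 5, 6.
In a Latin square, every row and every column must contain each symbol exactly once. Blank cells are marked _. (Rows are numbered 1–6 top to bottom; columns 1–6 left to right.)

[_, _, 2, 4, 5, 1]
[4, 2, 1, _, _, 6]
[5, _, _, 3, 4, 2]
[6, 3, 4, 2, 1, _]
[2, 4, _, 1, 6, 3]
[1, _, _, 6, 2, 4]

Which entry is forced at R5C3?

5

Row 5 already has {1, 2, 3, 4, 6} and column 3 already has {1, 2, 4}, so row 5, column 3 must be 5.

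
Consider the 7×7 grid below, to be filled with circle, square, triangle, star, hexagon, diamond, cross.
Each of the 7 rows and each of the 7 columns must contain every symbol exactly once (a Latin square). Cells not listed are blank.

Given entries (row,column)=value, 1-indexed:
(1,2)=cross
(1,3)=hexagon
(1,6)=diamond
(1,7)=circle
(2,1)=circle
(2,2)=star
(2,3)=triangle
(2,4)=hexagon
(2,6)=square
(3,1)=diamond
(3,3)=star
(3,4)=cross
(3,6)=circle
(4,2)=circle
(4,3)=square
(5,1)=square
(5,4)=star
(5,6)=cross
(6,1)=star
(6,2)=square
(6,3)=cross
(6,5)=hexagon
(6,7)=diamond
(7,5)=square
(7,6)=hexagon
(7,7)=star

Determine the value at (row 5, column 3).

diamond

Row 1, column 1: row 1 has {circle, hexagon, diamond, cross} and column 1 has {circle, square, star, diamond}, leaving only triangle.
Row 1, column 4: row 1 has {circle, triangle, hexagon, diamond, cross} and column 4 has {star, hexagon, cross}, leaving only square.
Row 1, column 5: row 1 has {circle, square, triangle, hexagon, diamond, cross} and column 5 has {square, hexagon}, leaving only star.
Row 2, column 7: row 2 has {circle, square, triangle, star, hexagon} and column 7 has {circle, star, diamond}, leaving only cross.
Row 2, column 5: row 2 has {circle, square, triangle, star, hexagon, cross} and column 5 has {square, star, hexagon}, leaving only diamond.
Row 3, column 5: row 3 has {circle, star, diamond, cross} and column 5 has {square, star, hexagon, diamond}, leaving only triangle.
Row 3, column 2: row 3 has {circle, triangle, star, diamond, cross} and column 2 has {circle, square, star, cross}, leaving only hexagon.
Row 3, column 7: row 3 has {circle, triangle, star, hexagon, diamond, cross} and column 7 has {circle, star, diamond, cross}, leaving only square.
Row 4, column 5: row 4 has {circle, square} and column 5 has {square, triangle, star, hexagon, diamond}, leaving only cross.
Row 4, column 1: row 4 has {circle, square, cross} and column 1 has {circle, square, triangle, star, diamond}, leaving only hexagon.
Row 4, column 7: row 4 has {circle, square, hexagon, cross} and column 7 has {circle, square, star, diamond, cross}, leaving only triangle.
Row 4, column 4: row 4 has {circle, square, triangle, hexagon, cross} and column 4 has {square, star, hexagon, cross}, leaving only diamond.
Row 4, column 6: row 4 has {circle, square, triangle, hexagon, diamond, cross} and column 6 has {circle, square, hexagon, diamond, cross}, leaving only star.
Row 5, column 5: row 5 has {square, star, cross} and column 5 has {square, triangle, star, hexagon, diamond, cross}, leaving only circle.
Row 5 already has {circle, square, star, cross} and column 3 already has {square, triangle, star, hexagon, cross}, so row 5, column 3 must be diamond.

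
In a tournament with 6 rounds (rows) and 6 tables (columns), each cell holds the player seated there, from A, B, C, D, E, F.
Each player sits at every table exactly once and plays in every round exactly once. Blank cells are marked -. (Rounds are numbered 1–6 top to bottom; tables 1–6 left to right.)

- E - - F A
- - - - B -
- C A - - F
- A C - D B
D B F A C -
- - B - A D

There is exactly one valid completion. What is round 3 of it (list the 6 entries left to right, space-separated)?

B C A D E F

Round 3, table 5: round 3 has {A, C, F} and table 5 has {A, B, C, D, F}, leaving only E.
Round 3, table 1: round 3 has {A, C, E, F} and table 1 has {D}, leaving only B.
Round 3, table 4: round 3 has {A, B, C, E, F} and table 4 has {A}, leaving only D.
So round 3 reads: B C A D E F.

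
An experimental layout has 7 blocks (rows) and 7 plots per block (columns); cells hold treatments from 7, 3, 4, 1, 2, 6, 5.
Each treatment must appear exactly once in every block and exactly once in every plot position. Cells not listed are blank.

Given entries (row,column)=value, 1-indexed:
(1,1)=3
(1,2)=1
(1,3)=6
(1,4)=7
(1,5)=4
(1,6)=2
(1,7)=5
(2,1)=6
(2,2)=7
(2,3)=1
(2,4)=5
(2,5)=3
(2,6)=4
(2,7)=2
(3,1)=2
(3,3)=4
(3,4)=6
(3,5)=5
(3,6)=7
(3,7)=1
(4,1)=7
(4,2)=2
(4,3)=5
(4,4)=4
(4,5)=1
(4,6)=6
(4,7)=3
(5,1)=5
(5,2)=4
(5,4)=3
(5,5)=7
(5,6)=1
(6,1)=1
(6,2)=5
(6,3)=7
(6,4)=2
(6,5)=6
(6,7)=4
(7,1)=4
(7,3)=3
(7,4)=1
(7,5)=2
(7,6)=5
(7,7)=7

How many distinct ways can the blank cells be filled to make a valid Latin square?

Block 3, plot 2: eliminating its block and plot leaves {3}.
Block 5, plot 3: eliminating its block and plot leaves {2}.
Block 5, plot 7: eliminating its block and plot leaves {6}.
Block 6, plot 6: eliminating its block and plot leaves {3}.
Block 7, plot 2: eliminating its block and plot leaves {6}.
Only one assignment across all blanks avoids any block or plot repeat, giving 1 completion.

1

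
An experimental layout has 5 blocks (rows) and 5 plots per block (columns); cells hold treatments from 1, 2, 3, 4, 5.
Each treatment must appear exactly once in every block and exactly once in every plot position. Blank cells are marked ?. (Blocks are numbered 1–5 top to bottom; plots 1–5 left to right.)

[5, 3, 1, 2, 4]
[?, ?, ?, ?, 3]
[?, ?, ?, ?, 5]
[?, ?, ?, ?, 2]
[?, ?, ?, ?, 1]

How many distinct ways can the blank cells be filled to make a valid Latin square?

56

Block 2, plot 1: eliminating its block and plot leaves {1, 2, 4}.
Block 2, plot 2: eliminating its block and plot leaves {1, 2, 4, 5}.
Block 2, plot 3: eliminating its block and plot leaves {2, 4, 5}.
Block 2, plot 4: eliminating its block and plot leaves {1, 4, 5}.
Block 3, plot 1: eliminating its block and plot leaves {1, 2, 3, 4}.
Block 3, plot 2: eliminating its block and plot leaves {1, 2, 4}.
Block 3, plot 3: eliminating its block and plot leaves {2, 3, 4}.
Block 3, plot 4: eliminating its block and plot leaves {1, 3, 4}.
Block 4, plot 1: eliminating its block and plot leaves {1, 3, 4}.
Block 4, plot 2: eliminating its block and plot leaves {1, 4, 5}.
Block 4, plot 3: eliminating its block and plot leaves {3, 4, 5}.
Block 4, plot 4: eliminating its block and plot leaves {1, 3, 4, 5}.
Block 5, plot 1: eliminating its block and plot leaves {2, 3, 4}.
Block 5, plot 2: eliminating its block and plot leaves {2, 4, 5}.
Block 5, plot 3: eliminating its block and plot leaves {2, 3, 4, 5}.
Block 5, plot 4: eliminating its block and plot leaves {3, 4, 5}.
Enumerating the assignments across these blanks that avoid any block or plot repeat gives 56 completions.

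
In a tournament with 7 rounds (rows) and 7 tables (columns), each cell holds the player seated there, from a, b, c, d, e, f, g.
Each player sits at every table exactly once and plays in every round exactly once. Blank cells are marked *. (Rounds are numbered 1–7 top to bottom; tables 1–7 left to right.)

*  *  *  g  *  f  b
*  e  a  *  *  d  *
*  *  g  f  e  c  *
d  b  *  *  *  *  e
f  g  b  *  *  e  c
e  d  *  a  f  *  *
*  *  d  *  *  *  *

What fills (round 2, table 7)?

Round 3, table 2: round 3 has {c, e, f, g} and table 2 has {b, d, e, g}, leaving only a.
Round 1, table 2: round 1 has {b, f, g} and table 2 has {a, b, d, e, g}, leaving only c.
Round 1, table 1: round 1 has {b, c, f, g} and table 1 has {d, e, f}, leaving only a.
Round 1, table 3: round 1 has {a, b, c, f, g} and table 3 has {a, b, d, g}, leaving only e.
Round 1, table 5: round 1 has {a, b, c, e, f, g} and table 5 has {e, f}, leaving only d.
Round 3, table 1: round 3 has {a, c, e, f, g} and table 1 has {a, d, e, f}, leaving only b.
Round 3, table 7: round 3 has {a, b, c, e, f, g} and table 7 has {b, c, e}, leaving only d.
Round 4, table 4: round 4 has {b, d, e} and table 4 has {a, f, g}, leaving only c.
Round 2, table 4: round 2 has {a, d, e} and table 4 has {a, c, f, g}, leaving only b.
Round 4, table 3: round 4 has {b, c, d, e} and table 3 has {a, b, d, e, g}, leaving only f.
Round 5, table 4: round 5 has {b, c, e, f, g} and table 4 has {a, b, c, f, g}, leaving only d.
Round 5, table 5: round 5 has {b, c, d, e, f, g} and table 5 has {d, e, f}, leaving only a.
Round 4, table 5: round 4 has {b, c, d, e, f} and table 5 has {a, d, e, f}, leaving only g.
Round 2, table 5: round 2 has {a, b, d, e} and table 5 has {a, d, e, f, g}, leaving only c.
Round 2, table 1: round 2 has {a, b, c, d, e} and table 1 has {a, b, d, e, f}, leaving only g.
Round 2 already has {a, b, c, d, e, g} and table 7 already has {b, c, d, e}, so round 2, table 7 must be f.

f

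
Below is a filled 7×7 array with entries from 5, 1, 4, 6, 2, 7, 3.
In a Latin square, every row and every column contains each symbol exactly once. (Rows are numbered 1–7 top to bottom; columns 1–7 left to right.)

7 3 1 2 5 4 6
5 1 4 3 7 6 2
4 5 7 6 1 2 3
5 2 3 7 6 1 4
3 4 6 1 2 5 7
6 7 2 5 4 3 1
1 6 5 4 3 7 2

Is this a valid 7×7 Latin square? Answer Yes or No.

No

Every row is a permutation, but column 1 contains 5 twice (at rows 2 and 4).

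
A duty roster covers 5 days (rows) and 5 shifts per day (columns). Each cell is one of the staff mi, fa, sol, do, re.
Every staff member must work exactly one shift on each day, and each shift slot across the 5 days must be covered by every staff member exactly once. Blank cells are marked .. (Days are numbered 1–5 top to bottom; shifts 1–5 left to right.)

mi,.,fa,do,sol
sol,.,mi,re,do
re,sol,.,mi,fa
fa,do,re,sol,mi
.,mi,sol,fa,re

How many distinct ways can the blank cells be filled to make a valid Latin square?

Day 1, shift 2: eliminating its day and shift leaves {re}.
Day 2, shift 2: eliminating its day and shift leaves {fa}.
Day 3, shift 3: eliminating its day and shift leaves {do}.
Day 5, shift 1: eliminating its day and shift leaves {do}.
Only one assignment across all blanks avoids any day or shift repeat, giving 1 completion.

1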